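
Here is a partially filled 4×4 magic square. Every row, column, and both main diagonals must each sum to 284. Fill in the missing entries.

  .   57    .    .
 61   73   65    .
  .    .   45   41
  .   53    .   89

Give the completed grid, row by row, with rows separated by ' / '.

Using row 2: 61 + 73 + 65 + ? → (2,4) = 284 − 199 = 85.
Column 2 must total 284; the given cells sum to 183, so (3,2) = 101.
Column 4 needs 284; the known cells sum to 215, so (1,4) = 69.
Using main diagonal: 73 + 45 + 89 + ? → (1,1) = 284 − 207 = 77.
Anti-diagonal must total 284; the given cells sum to 235, so (4,1) = 49.
Using row 1: 77 + 57 + 69 + ? → (1,3) = 284 − 203 = 81.
From row 3, 284 − (101 + 45 + 41) gives (3,1) = 97.
Row 4: 49 + 53 + 89 + ? = 284, so (4,3) = 93.

77 57 81 69 / 61 73 65 85 / 97 101 45 41 / 49 53 93 89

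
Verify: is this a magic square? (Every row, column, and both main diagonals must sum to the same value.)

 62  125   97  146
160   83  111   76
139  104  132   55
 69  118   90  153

Row 1: 62 + 125 + 97 + 146 = 430.
Row 2: 160 + 83 + 111 + 76 = 430.
Row 3: 139 + 104 + 132 + 55 = 430.
Row 4: 69 + 118 + 90 + 153 = 430.
Column 1: 62 + 160 + 139 + 69 = 430.
Column 2: 125 + 83 + 104 + 118 = 430.
Column 3: 97 + 111 + 132 + 90 = 430.
Column 4: 146 + 76 + 55 + 153 = 430.
Main diagonal: 62 + 83 + 132 + 153 = 430.
Anti-diagonal: 146 + 111 + 104 + 69 = 430.
All lines sum to 430.

Yes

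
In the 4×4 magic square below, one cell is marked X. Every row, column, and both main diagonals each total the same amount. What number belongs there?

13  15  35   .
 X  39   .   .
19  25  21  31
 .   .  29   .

Row 3 is complete and sums to 96; that is the magic constant.
The remaining cell in row 1 is (1,4) = 96 − 63 = 33.
The remaining cell in column 2 is (4,2) = 96 − 79 = 17.
From column 3, 96 − (35 + 21 + 29) gives (2,3) = 11.
Using main diagonal: 13 + 39 + 21 + ? → (4,4) = 96 − 73 = 23.
Anti-diagonal needs 96; the known cells sum to 69, so (4,1) = 27.
Using column 1: 13 + 19 + 27 + ? → (2,1) = 96 − 59 = 37.

37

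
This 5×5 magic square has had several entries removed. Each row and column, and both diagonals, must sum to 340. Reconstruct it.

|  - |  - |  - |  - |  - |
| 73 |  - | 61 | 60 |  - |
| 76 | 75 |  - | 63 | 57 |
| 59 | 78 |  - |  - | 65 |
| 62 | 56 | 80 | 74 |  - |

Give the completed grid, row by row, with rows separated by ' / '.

70 64 58 77 71 / 73 67 61 60 79 / 76 75 69 63 57 / 59 78 72 66 65 / 62 56 80 74 68

Row 3 must total 340; the given cells sum to 271, so (3,3) = 69.
The remaining cell in row 5 is (5,5) = 340 − 272 = 68.
Using column 1: 73 + 76 + 59 + 62 + ? → (1,1) = 340 − 270 = 70.
From anti-diagonal, 340 − (60 + 69 + 78 + 62) gives (1,5) = 71.
Using column 5: 71 + 57 + 65 + 68 + ? → (2,5) = 340 − 261 = 79.
Row 2 must total 340; the given cells sum to 273, so (2,2) = 67.
Column 2: 67 + 75 + 78 + 56 + ? = 340, so (1,2) = 64.
Using main diagonal: 70 + 67 + 69 + 68 + ? → (4,4) = 340 − 274 = 66.
From row 4, 340 − (59 + 78 + 66 + 65) gives (4,3) = 72.
Column 3 must total 340; the given cells sum to 282, so (1,3) = 58.
Column 4 must total 340; the given cells sum to 263, so (1,4) = 77.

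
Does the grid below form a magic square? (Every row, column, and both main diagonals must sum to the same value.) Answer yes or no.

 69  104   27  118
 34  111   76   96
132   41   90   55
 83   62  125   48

No — row 2 sums to 317 but anti-diagonal sums to 318.

Row 1: 69 + 104 + 27 + 118 = 318.
Row 2: 34 + 111 + 76 + 96 = 317.
Row 3: 132 + 41 + 90 + 55 = 318.
Row 4: 83 + 62 + 125 + 48 = 318.
Column 1: 69 + 34 + 132 + 83 = 318.
Column 2: 104 + 111 + 41 + 62 = 318.
Column 3: 27 + 76 + 90 + 125 = 318.
Column 4: 118 + 96 + 55 + 48 = 317.
Main diagonal: 69 + 111 + 90 + 48 = 318.
Anti-diagonal: 118 + 76 + 41 + 83 = 318.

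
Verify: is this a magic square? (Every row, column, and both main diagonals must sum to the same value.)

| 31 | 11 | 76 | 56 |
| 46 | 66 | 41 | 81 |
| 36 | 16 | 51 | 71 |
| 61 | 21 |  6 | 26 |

Row 1: 31 + 11 + 76 + 56 = 174.
Row 2: 46 + 66 + 41 + 81 = 234.
Row 3: 36 + 16 + 51 + 71 = 174.
Row 4: 61 + 21 + 6 + 26 = 114.
Column 1: 31 + 46 + 36 + 61 = 174.
Column 2: 11 + 66 + 16 + 21 = 114.
Column 3: 76 + 41 + 51 + 6 = 174.
Column 4: 56 + 81 + 71 + 26 = 234.
Main diagonal: 31 + 66 + 51 + 26 = 174.
Anti-diagonal: 56 + 41 + 16 + 61 = 174.

No — row 4 sums to 114 but row 3 sums to 174.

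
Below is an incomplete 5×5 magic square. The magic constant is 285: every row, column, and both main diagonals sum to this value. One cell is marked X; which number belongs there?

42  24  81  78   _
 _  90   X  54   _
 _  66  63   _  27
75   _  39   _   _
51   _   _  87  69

Row 1 needs 285; the known cells sum to 225, so (1,5) = 60.
Main diagonal: 42 + 90 + 63 + 69 + ? = 285, so (4,4) = 21.
Anti-diagonal must total 285; the given cells sum to 228, so (4,2) = 57.
Row 4 needs 285; the known cells sum to 192, so (4,5) = 93.
Column 2 needs 285; the known cells sum to 237, so (5,2) = 48.
Column 4: 78 + 54 + 21 + 87 + ? = 285, so (3,4) = 45.
Column 5 must total 285; the given cells sum to 249, so (2,5) = 36.
The remaining cell in row 3 is (3,1) = 285 − 201 = 84.
The remaining cell in row 5 is (5,3) = 285 − 255 = 30.
From column 1, 285 − (42 + 84 + 75 + 51) gives (2,1) = 33.
Column 3 needs 285; the known cells sum to 213, so (2,3) = 72.

72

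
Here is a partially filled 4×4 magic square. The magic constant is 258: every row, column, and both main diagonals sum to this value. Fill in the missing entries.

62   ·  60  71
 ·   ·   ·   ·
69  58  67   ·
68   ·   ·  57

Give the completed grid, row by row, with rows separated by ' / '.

The remaining cell in row 1 is (1,2) = 258 − 193 = 65.
The remaining cell in row 3 is (3,4) = 258 − 194 = 64.
Using column 1: 62 + 69 + 68 + ? → (2,1) = 258 − 199 = 59.
Using column 4: 71 + 64 + 57 + ? → (2,4) = 258 − 192 = 66.
Main diagonal: 62 + 67 + 57 + ? = 258, so (2,2) = 72.
The remaining cell in anti-diagonal is (2,3) = 258 − 197 = 61.
Column 2 needs 258; the known cells sum to 195, so (4,2) = 63.
Using column 3: 60 + 61 + 67 + ? → (4,3) = 258 − 188 = 70.

62 65 60 71 / 59 72 61 66 / 69 58 67 64 / 68 63 70 57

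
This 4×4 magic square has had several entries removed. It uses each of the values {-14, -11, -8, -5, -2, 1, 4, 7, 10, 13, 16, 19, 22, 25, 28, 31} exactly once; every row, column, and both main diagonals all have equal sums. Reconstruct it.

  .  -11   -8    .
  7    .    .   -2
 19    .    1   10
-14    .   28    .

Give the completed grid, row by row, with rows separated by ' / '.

22 -11 -8 31 / 7 16 13 -2 / 19 4 1 10 / -14 25 28 -5

The 16 entries sum to 136, so each line sums to 136/4 = 34.
The remaining cell in row 3 is (3,2) = 34 − 30 = 4.
The remaining cell in column 1 is (1,1) = 34 − 12 = 22.
Column 3: -8 + 1 + 28 + ? = 34, so (2,3) = 13.
The remaining cell in anti-diagonal is (1,4) = 34 − 3 = 31.
Row 2 must total 34; the given cells sum to 18, so (2,2) = 16.
From column 2, 34 − (-11 + 16 + 4) gives (4,2) = 25.
Column 4: 31 + (-2) + 10 + ? = 34, so (4,4) = -5.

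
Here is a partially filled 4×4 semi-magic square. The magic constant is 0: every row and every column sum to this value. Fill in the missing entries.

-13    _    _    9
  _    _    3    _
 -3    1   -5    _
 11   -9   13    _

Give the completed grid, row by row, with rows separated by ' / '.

-13 15 -11 9 / 5 -7 3 -1 / -3 1 -5 7 / 11 -9 13 -15

From row 3, 0 − (-3 + 1 + (-5)) gives (3,4) = 7.
Row 4: 11 + (-9) + 13 + ? = 0, so (4,4) = -15.
Column 1 must total 0; the given cells sum to -5, so (2,1) = 5.
The remaining cell in column 3 is (1,3) = 0 − 11 = -11.
Column 4: 9 + 7 + (-15) + ? = 0, so (2,4) = -1.
From row 1, 0 − (-13 + (-11) + 9) gives (1,2) = 15.
Row 2 needs 0; the known cells sum to 7, so (2,2) = -7.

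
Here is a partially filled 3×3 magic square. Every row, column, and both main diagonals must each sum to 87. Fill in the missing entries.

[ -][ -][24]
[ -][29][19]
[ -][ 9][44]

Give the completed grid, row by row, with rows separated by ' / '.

14 49 24 / 39 29 19 / 34 9 44

Row 2: 29 + 19 + ? = 87, so (2,1) = 39.
Row 3 needs 87; the known cells sum to 53, so (3,1) = 34.
From column 1, 87 − (39 + 34) gives (1,1) = 14.
Column 2 needs 87; the known cells sum to 38, so (1,2) = 49.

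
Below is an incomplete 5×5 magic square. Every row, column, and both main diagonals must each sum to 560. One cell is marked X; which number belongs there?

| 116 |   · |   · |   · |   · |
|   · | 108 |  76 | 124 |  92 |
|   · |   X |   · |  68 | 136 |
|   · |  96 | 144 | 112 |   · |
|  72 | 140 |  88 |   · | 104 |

Row 2 needs 560; the known cells sum to 400, so (2,1) = 160.
The remaining cell in row 5 is (5,4) = 560 − 404 = 156.
Using column 4: 124 + 68 + 112 + 156 + ? → (1,4) = 560 − 460 = 100.
The remaining cell in main diagonal is (3,3) = 560 − 440 = 120.
Anti-diagonal: 124 + 120 + 96 + 72 + ? = 560, so (1,5) = 148.
The remaining cell in column 3 is (1,3) = 560 − 428 = 132.
Column 5: 148 + 92 + 136 + 104 + ? = 560, so (4,5) = 80.
Row 1 must total 560; the given cells sum to 496, so (1,2) = 64.
Using row 4: 96 + 144 + 112 + 80 + ? → (4,1) = 560 − 432 = 128.
Column 1: 116 + 160 + 128 + 72 + ? = 560, so (3,1) = 84.
The remaining cell in column 2 is (3,2) = 560 − 408 = 152.

152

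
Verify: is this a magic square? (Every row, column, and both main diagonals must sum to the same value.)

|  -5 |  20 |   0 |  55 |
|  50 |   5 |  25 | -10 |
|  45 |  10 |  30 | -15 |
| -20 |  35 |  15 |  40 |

Yes

Row 1: -5 + 20 + 0 + 55 = 70.
Row 2: 50 + 5 + 25 + (-10) = 70.
Row 3: 45 + 10 + 30 + (-15) = 70.
Row 4: -20 + 35 + 15 + 40 = 70.
Column 1: -5 + 50 + 45 + (-20) = 70.
Column 2: 20 + 5 + 10 + 35 = 70.
Column 3: 0 + 25 + 30 + 15 = 70.
Column 4: 55 + (-10) + (-15) + 40 = 70.
Main diagonal: -5 + 5 + 30 + 40 = 70.
Anti-diagonal: 55 + 25 + 10 + (-20) = 70.
All lines sum to 70.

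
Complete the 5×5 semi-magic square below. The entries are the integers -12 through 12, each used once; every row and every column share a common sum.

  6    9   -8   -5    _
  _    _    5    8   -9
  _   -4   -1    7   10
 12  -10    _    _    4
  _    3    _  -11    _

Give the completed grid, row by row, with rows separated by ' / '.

6 9 -8 -5 -2 / -6 2 5 8 -9 / -12 -4 -1 7 10 / 12 -10 -7 1 4 / 0 3 11 -11 -3

The entries are -12 through 12, which sum to 0, so each line sums to 0/5 = 0.
The remaining cell in row 1 is (1,5) = 0 − 2 = -2.
Row 3: -4 + (-1) + 7 + 10 + ? = 0, so (3,1) = -12.
The remaining cell in column 2 is (2,2) = 0 − (-2) = 2.
Using column 4: -5 + 8 + 7 + (-11) + ? → (4,4) = 0 − (-1) = 1.
Column 5: -2 + (-9) + 10 + 4 + ? = 0, so (5,5) = -3.
Row 2 needs 0; the known cells sum to 6, so (2,1) = -6.
Row 4 must total 0; the given cells sum to 7, so (4,3) = -7.
The remaining cell in column 1 is (5,1) = 0 − 0 = 0.
Using column 3: -8 + 5 + (-1) + (-7) + ? → (5,3) = 0 − (-11) = 11.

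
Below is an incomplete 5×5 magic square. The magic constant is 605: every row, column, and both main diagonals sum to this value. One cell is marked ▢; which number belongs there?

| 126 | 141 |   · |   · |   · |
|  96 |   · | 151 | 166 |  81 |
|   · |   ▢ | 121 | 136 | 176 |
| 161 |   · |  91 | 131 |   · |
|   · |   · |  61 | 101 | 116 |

106

The remaining cell in row 2 is (2,2) = 605 − 494 = 111.
Column 3 needs 605; the known cells sum to 424, so (1,3) = 181.
The remaining cell in column 4 is (1,4) = 605 − 534 = 71.
Row 1: 126 + 141 + 181 + 71 + ? = 605, so (1,5) = 86.
Column 5: 86 + 81 + 176 + 116 + ? = 605, so (4,5) = 146.
Row 4 needs 605; the known cells sum to 529, so (4,2) = 76.
Anti-diagonal needs 605; the known cells sum to 449, so (5,1) = 156.
Row 5 needs 605; the known cells sum to 434, so (5,2) = 171.
Column 1 must total 605; the given cells sum to 539, so (3,1) = 66.
From column 2, 605 − (141 + 111 + 76 + 171) gives (3,2) = 106.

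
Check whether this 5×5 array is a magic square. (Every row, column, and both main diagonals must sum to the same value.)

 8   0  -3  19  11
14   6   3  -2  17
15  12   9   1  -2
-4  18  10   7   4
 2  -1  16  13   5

Row 1: 8 + 0 + (-3) + 19 + 11 = 35.
Row 2: 14 + 6 + 3 + (-2) + 17 = 38.
Row 3: 15 + 12 + 9 + 1 + (-2) = 35.
Row 4: -4 + 18 + 10 + 7 + 4 = 35.
Row 5: 2 + (-1) + 16 + 13 + 5 = 35.
Column 1: 8 + 14 + 15 + (-4) + 2 = 35.
Column 2: 0 + 6 + 12 + 18 + (-1) = 35.
Column 3: -3 + 3 + 9 + 10 + 16 = 35.
Column 4: 19 + (-2) + 1 + 7 + 13 = 38.
Column 5: 11 + 17 + (-2) + 4 + 5 = 35.
Main diagonal: 8 + 6 + 9 + 7 + 5 = 35.
Anti-diagonal: 11 + (-2) + 9 + 18 + 2 = 38.

No — column 5 sums to 35 but column 4 sums to 38.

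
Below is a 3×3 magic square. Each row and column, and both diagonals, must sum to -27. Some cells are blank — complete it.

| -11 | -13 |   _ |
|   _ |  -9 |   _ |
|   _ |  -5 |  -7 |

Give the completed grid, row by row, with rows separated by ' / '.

The remaining cell in row 1 is (1,3) = -27 − (-24) = -3.
Row 3 must total -27; the given cells sum to -12, so (3,1) = -15.
The remaining cell in column 1 is (2,1) = -27 − (-26) = -1.
Column 3 must total -27; the given cells sum to -10, so (2,3) = -17.

-11 -13 -3 / -1 -9 -17 / -15 -5 -7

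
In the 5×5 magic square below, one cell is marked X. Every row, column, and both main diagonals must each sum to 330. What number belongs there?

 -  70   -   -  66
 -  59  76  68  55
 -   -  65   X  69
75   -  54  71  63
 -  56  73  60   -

Row 2 needs 330; the known cells sum to 258, so (2,1) = 72.
Row 4 needs 330; the known cells sum to 263, so (4,2) = 67.
From column 2, 330 − (70 + 59 + 67 + 56) gives (3,2) = 78.
Column 3: 76 + 65 + 54 + 73 + ? = 330, so (1,3) = 62.
Using column 5: 66 + 55 + 69 + 63 + ? → (5,5) = 330 − 253 = 77.
Main diagonal must total 330; the given cells sum to 272, so (1,1) = 58.
Anti-diagonal: 66 + 68 + 65 + 67 + ? = 330, so (5,1) = 64.
The remaining cell in row 1 is (1,4) = 330 − 256 = 74.
Column 1 needs 330; the known cells sum to 269, so (3,1) = 61.
From column 4, 330 − (74 + 68 + 71 + 60) gives (3,4) = 57.

57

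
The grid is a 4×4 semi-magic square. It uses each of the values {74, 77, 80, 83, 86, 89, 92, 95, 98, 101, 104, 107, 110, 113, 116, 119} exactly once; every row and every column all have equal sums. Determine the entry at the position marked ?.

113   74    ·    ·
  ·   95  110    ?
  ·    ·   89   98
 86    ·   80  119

77

The 16 entries sum to 1544, so each line sums to 1544/4 = 386.
From row 4, 386 − (86 + 80 + 119) gives (4,2) = 101.
From column 2, 386 − (74 + 95 + 101) gives (3,2) = 116.
Column 3 needs 386; the known cells sum to 279, so (1,3) = 107.
From row 1, 386 − (113 + 74 + 107) gives (1,4) = 92.
Row 3: 116 + 89 + 98 + ? = 386, so (3,1) = 83.
Using column 1: 113 + 83 + 86 + ? → (2,1) = 386 − 282 = 104.
Column 4 must total 386; the given cells sum to 309, so (2,4) = 77.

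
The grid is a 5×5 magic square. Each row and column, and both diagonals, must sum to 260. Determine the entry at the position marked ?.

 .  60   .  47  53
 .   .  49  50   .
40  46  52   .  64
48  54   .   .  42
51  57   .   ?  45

Using row 3: 40 + 46 + 52 + 64 + ? → (3,4) = 260 − 202 = 58.
Column 2 needs 260; the known cells sum to 217, so (2,2) = 43.
Column 5 needs 260; the known cells sum to 204, so (2,5) = 56.
Row 2 must total 260; the given cells sum to 198, so (2,1) = 62.
Column 1 must total 260; the given cells sum to 201, so (1,1) = 59.
Main diagonal: 59 + 43 + 52 + 45 + ? = 260, so (4,4) = 61.
Row 1 needs 260; the known cells sum to 219, so (1,3) = 41.
Row 4 needs 260; the known cells sum to 205, so (4,3) = 55.
Column 3 needs 260; the known cells sum to 197, so (5,3) = 63.
Column 4: 47 + 50 + 58 + 61 + ? = 260, so (5,4) = 44.

44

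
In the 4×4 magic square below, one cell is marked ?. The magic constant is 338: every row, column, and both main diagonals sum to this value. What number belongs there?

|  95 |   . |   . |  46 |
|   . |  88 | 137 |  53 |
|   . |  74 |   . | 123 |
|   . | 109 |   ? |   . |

32

Row 2 must total 338; the given cells sum to 278, so (2,1) = 60.
From column 2, 338 − (88 + 74 + 109) gives (1,2) = 67.
The remaining cell in column 4 is (4,4) = 338 − 222 = 116.
Main diagonal: 95 + 88 + 116 + ? = 338, so (3,3) = 39.
From anti-diagonal, 338 − (46 + 137 + 74) gives (4,1) = 81.
The remaining cell in row 1 is (1,3) = 338 − 208 = 130.
Row 3 needs 338; the known cells sum to 236, so (3,1) = 102.
Row 4 needs 338; the known cells sum to 306, so (4,3) = 32.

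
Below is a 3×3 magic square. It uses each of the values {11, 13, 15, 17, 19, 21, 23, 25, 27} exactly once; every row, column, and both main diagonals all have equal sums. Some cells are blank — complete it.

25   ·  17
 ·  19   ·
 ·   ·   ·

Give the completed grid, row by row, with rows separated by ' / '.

25 15 17 / 11 19 27 / 21 23 13

The 9 entries sum to 171, so each line sums to 171/3 = 57.
From row 1, 57 − (25 + 17) gives (1,2) = 15.
Column 2: 15 + 19 + ? = 57, so (3,2) = 23.
Using main diagonal: 25 + 19 + ? → (3,3) = 57 − 44 = 13.
Anti-diagonal must total 57; the given cells sum to 36, so (3,1) = 21.
From column 1, 57 − (25 + 21) gives (2,1) = 11.
From column 3, 57 − (17 + 13) gives (2,3) = 27.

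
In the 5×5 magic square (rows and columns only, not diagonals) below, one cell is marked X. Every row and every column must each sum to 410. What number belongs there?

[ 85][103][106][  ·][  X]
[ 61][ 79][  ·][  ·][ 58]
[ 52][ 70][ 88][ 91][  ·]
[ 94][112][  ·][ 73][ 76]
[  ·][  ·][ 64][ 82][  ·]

Row 3 must total 410; the given cells sum to 301, so (3,5) = 109.
Using row 4: 94 + 112 + 73 + 76 + ? → (4,3) = 410 − 355 = 55.
The remaining cell in column 1 is (5,1) = 410 − 292 = 118.
Column 2 must total 410; the given cells sum to 364, so (5,2) = 46.
From column 3, 410 − (106 + 88 + 55 + 64) gives (2,3) = 97.
Using row 2: 61 + 79 + 97 + 58 + ? → (2,4) = 410 − 295 = 115.
Row 5: 118 + 46 + 64 + 82 + ? = 410, so (5,5) = 100.
The remaining cell in column 4 is (1,4) = 410 − 361 = 49.
Column 5 must total 410; the given cells sum to 343, so (1,5) = 67.

67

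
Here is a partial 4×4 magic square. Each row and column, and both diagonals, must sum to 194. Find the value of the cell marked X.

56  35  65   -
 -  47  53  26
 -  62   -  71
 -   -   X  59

Row 1 needs 194; the known cells sum to 156, so (1,4) = 38.
Using row 2: 47 + 53 + 26 + ? → (2,1) = 194 − 126 = 68.
From column 2, 194 − (35 + 47 + 62) gives (4,2) = 50.
Main diagonal must total 194; the given cells sum to 162, so (3,3) = 32.
Anti-diagonal must total 194; the given cells sum to 153, so (4,1) = 41.
Using row 3: 62 + 32 + 71 + ? → (3,1) = 194 − 165 = 29.
From row 4, 194 − (41 + 50 + 59) gives (4,3) = 44.

44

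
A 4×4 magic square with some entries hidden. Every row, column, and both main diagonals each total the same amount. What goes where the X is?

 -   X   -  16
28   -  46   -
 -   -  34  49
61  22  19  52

Row 4 is complete and sums to 154; that is the magic constant.
Using column 3: 46 + 34 + 19 + ? → (1,3) = 154 − 99 = 55.
Column 4 needs 154; the known cells sum to 117, so (2,4) = 37.
Using anti-diagonal: 16 + 46 + 61 + ? → (3,2) = 154 − 123 = 31.
Row 2 must total 154; the given cells sum to 111, so (2,2) = 43.
Row 3 must total 154; the given cells sum to 114, so (3,1) = 40.
Column 1: 28 + 40 + 61 + ? = 154, so (1,1) = 25.
From column 2, 154 − (43 + 31 + 22) gives (1,2) = 58.

58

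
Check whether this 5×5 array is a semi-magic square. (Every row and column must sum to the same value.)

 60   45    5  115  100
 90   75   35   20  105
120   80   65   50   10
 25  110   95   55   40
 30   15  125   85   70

Row 1: 60 + 45 + 5 + 115 + 100 = 325.
Row 2: 90 + 75 + 35 + 20 + 105 = 325.
Row 3: 120 + 80 + 65 + 50 + 10 = 325.
Row 4: 25 + 110 + 95 + 55 + 40 = 325.
Row 5: 30 + 15 + 125 + 85 + 70 = 325.
Column 1: 60 + 90 + 120 + 25 + 30 = 325.
Column 2: 45 + 75 + 80 + 110 + 15 = 325.
Column 3: 5 + 35 + 65 + 95 + 125 = 325.
Column 4: 115 + 20 + 50 + 55 + 85 = 325.
Column 5: 100 + 105 + 10 + 40 + 70 = 325.
All lines sum to 325.

Yes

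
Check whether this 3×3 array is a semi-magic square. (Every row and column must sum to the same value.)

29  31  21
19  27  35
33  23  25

Yes

Row 1: 29 + 31 + 21 = 81.
Row 2: 19 + 27 + 35 = 81.
Row 3: 33 + 23 + 25 = 81.
Column 1: 29 + 19 + 33 = 81.
Column 2: 31 + 27 + 23 = 81.
Column 3: 21 + 35 + 25 = 81.
All lines sum to 81.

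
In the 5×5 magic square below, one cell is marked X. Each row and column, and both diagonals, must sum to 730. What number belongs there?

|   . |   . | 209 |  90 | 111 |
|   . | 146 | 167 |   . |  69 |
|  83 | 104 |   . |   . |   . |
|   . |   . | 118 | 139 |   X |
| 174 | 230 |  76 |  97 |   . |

Row 5 needs 730; the known cells sum to 577, so (5,5) = 153.
The remaining cell in column 3 is (3,3) = 730 − 570 = 160.
Main diagonal needs 730; the known cells sum to 598, so (1,1) = 132.
Using row 1: 132 + 209 + 90 + 111 + ? → (1,2) = 730 − 542 = 188.
Column 2 must total 730; the given cells sum to 668, so (4,2) = 62.
From anti-diagonal, 730 − (111 + 160 + 62 + 174) gives (2,4) = 223.
Using row 2: 146 + 167 + 223 + 69 + ? → (2,1) = 730 − 605 = 125.
Column 1 must total 730; the given cells sum to 514, so (4,1) = 216.
Column 4: 90 + 223 + 139 + 97 + ? = 730, so (3,4) = 181.
The remaining cell in row 3 is (3,5) = 730 − 528 = 202.
Row 4 needs 730; the known cells sum to 535, so (4,5) = 195.

195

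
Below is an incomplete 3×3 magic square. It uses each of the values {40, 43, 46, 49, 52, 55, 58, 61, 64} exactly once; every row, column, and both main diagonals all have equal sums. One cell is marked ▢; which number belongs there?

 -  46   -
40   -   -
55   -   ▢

43

The 9 entries sum to 468, so each line sums to 468/3 = 156.
Column 1 must total 156; the given cells sum to 95, so (1,1) = 61.
Row 1 needs 156; the known cells sum to 107, so (1,3) = 49.
The remaining cell in anti-diagonal is (2,2) = 156 − 104 = 52.
Row 2 needs 156; the known cells sum to 92, so (2,3) = 64.
Column 2: 46 + 52 + ? = 156, so (3,2) = 58.
Column 3 must total 156; the given cells sum to 113, so (3,3) = 43.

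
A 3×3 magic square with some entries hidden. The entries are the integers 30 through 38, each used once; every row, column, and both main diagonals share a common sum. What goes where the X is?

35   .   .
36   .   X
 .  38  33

The entries are 30 through 38, which sum to 306, so each line sums to 306/3 = 102.
From row 3, 102 − (38 + 33) gives (3,1) = 31.
Main diagonal: 35 + 33 + ? = 102, so (2,2) = 34.
Anti-diagonal must total 102; the given cells sum to 65, so (1,3) = 37.
The remaining cell in row 1 is (1,2) = 102 − 72 = 30.
Row 2 needs 102; the known cells sum to 70, so (2,3) = 32.

32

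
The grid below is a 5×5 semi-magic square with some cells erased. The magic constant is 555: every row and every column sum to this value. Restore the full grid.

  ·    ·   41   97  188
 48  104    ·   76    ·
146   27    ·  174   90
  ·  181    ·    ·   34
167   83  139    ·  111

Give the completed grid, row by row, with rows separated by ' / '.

Row 3 must total 555; the given cells sum to 437, so (3,3) = 118.
From row 5, 555 − (167 + 83 + 139 + 111) gives (5,4) = 55.
Using column 2: 104 + 27 + 181 + 83 + ? → (1,2) = 555 − 395 = 160.
From column 4, 555 − (97 + 76 + 174 + 55) gives (4,4) = 153.
Column 5 must total 555; the given cells sum to 423, so (2,5) = 132.
Using row 1: 160 + 41 + 97 + 188 + ? → (1,1) = 555 − 486 = 69.
From row 2, 555 − (48 + 104 + 76 + 132) gives (2,3) = 195.
Column 1 must total 555; the given cells sum to 430, so (4,1) = 125.
Column 3 must total 555; the given cells sum to 493, so (4,3) = 62.

69 160 41 97 188 / 48 104 195 76 132 / 146 27 118 174 90 / 125 181 62 153 34 / 167 83 139 55 111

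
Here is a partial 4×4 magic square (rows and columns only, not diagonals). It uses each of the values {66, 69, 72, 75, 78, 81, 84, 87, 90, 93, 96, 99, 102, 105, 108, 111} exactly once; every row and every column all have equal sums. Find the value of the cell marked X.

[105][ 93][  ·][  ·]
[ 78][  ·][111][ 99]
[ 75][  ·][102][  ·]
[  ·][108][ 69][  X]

The 16 entries sum to 1416, so each line sums to 1416/4 = 354.
The remaining cell in row 2 is (2,2) = 354 − 288 = 66.
Using column 1: 105 + 78 + 75 + ? → (4,1) = 354 − 258 = 96.
Using column 2: 93 + 66 + 108 + ? → (3,2) = 354 − 267 = 87.
Column 3: 111 + 102 + 69 + ? = 354, so (1,3) = 72.
The remaining cell in row 1 is (1,4) = 354 − 270 = 84.
From row 3, 354 − (75 + 87 + 102) gives (3,4) = 90.
From row 4, 354 − (96 + 108 + 69) gives (4,4) = 81.

81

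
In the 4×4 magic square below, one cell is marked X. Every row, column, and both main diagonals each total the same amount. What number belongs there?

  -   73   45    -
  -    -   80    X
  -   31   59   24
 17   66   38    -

3

Column 3 is complete and sums to 222; that is the magic constant.
Using row 3: 31 + 59 + 24 + ? → (3,1) = 222 − 114 = 108.
Row 4 needs 222; the known cells sum to 121, so (4,4) = 101.
The remaining cell in column 2 is (2,2) = 222 − 170 = 52.
Main diagonal needs 222; the known cells sum to 212, so (1,1) = 10.
The remaining cell in anti-diagonal is (1,4) = 222 − 128 = 94.
Using column 1: 10 + 108 + 17 + ? → (2,1) = 222 − 135 = 87.
Column 4 needs 222; the known cells sum to 219, so (2,4) = 3.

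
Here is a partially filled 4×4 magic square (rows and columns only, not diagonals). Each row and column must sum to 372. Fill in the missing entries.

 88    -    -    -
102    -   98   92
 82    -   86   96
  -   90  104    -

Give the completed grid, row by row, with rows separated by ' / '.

88 94 84 106 / 102 80 98 92 / 82 108 86 96 / 100 90 104 78

Row 2: 102 + 98 + 92 + ? = 372, so (2,2) = 80.
Row 3 must total 372; the given cells sum to 264, so (3,2) = 108.
Column 1 must total 372; the given cells sum to 272, so (4,1) = 100.
Column 2 needs 372; the known cells sum to 278, so (1,2) = 94.
From column 3, 372 − (98 + 86 + 104) gives (1,3) = 84.
Row 1: 88 + 94 + 84 + ? = 372, so (1,4) = 106.
From row 4, 372 − (100 + 90 + 104) gives (4,4) = 78.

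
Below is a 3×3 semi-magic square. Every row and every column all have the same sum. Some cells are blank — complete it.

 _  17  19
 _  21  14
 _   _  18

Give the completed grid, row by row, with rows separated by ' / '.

Column 3 is already complete: 19 + 14 + 18 = 51, so that is the magic constant.
From row 1, 51 − (17 + 19) gives (1,1) = 15.
The remaining cell in row 2 is (2,1) = 51 − 35 = 16.
Column 1 must total 51; the given cells sum to 31, so (3,1) = 20.
Column 2 must total 51; the given cells sum to 38, so (3,2) = 13.

15 17 19 / 16 21 14 / 20 13 18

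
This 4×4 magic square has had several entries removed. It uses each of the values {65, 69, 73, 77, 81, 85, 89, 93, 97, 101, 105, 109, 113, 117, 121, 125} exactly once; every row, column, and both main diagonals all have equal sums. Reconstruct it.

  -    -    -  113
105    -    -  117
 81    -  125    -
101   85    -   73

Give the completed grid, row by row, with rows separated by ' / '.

93 109 65 113 / 105 89 69 117 / 81 97 125 77 / 101 85 121 73

The 16 entries sum to 1520, so each line sums to 1520/4 = 380.
The remaining cell in row 4 is (4,3) = 380 − 259 = 121.
Column 1 needs 380; the known cells sum to 287, so (1,1) = 93.
Column 4 must total 380; the given cells sum to 303, so (3,4) = 77.
Using main diagonal: 93 + 125 + 73 + ? → (2,2) = 380 − 291 = 89.
Row 2 must total 380; the given cells sum to 311, so (2,3) = 69.
Row 3: 81 + 125 + 77 + ? = 380, so (3,2) = 97.
The remaining cell in column 2 is (1,2) = 380 − 271 = 109.
Using column 3: 69 + 125 + 121 + ? → (1,3) = 380 − 315 = 65.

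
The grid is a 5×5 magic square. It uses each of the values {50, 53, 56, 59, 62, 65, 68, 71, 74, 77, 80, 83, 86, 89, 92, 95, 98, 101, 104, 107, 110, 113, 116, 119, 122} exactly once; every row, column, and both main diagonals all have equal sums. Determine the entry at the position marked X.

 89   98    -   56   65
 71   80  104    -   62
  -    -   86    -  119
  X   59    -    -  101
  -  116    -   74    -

110

The 25 entries sum to 2150, so each line sums to 2150/5 = 430.
From row 1, 430 − (89 + 98 + 56 + 65) gives (1,3) = 122.
From row 2, 430 − (71 + 80 + 104 + 62) gives (2,4) = 113.
The remaining cell in column 2 is (3,2) = 430 − 353 = 77.
From column 5, 430 − (65 + 62 + 119 + 101) gives (5,5) = 83.
Main diagonal needs 430; the known cells sum to 338, so (4,4) = 92.
Using anti-diagonal: 65 + 113 + 86 + 59 + ? → (5,1) = 430 − 323 = 107.
Row 5: 107 + 116 + 74 + 83 + ? = 430, so (5,3) = 50.
Using column 3: 122 + 104 + 86 + 50 + ? → (4,3) = 430 − 362 = 68.
From column 4, 430 − (56 + 113 + 92 + 74) gives (3,4) = 95.
The remaining cell in row 3 is (3,1) = 430 − 377 = 53.
Using row 4: 59 + 68 + 92 + 101 + ? → (4,1) = 430 − 320 = 110.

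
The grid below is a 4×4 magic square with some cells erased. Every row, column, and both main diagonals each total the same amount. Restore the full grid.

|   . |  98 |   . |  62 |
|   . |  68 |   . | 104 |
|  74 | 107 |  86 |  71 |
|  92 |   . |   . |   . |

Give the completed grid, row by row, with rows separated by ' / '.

Row 3 is already complete: 74 + 107 + 86 + 71 = 338, so that is the magic constant.
Column 2 needs 338; the known cells sum to 273, so (4,2) = 65.
Using column 4: 62 + 104 + 71 + ? → (4,4) = 338 − 237 = 101.
Main diagonal needs 338; the known cells sum to 255, so (1,1) = 83.
Anti-diagonal: 62 + 107 + 92 + ? = 338, so (2,3) = 77.
Row 1 needs 338; the known cells sum to 243, so (1,3) = 95.
Row 2 needs 338; the known cells sum to 249, so (2,1) = 89.
From row 4, 338 − (92 + 65 + 101) gives (4,3) = 80.

83 98 95 62 / 89 68 77 104 / 74 107 86 71 / 92 65 80 101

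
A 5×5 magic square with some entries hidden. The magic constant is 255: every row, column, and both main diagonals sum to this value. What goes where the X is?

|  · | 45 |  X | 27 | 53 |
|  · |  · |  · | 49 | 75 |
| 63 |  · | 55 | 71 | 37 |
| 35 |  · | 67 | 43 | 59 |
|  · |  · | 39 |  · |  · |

Using row 3: 63 + 55 + 71 + 37 + ? → (3,2) = 255 − 226 = 29.
Using row 4: 35 + 67 + 43 + 59 + ? → (4,2) = 255 − 204 = 51.
Column 4: 27 + 49 + 71 + 43 + ? = 255, so (5,4) = 65.
The remaining cell in column 5 is (5,5) = 255 − 224 = 31.
Using anti-diagonal: 53 + 49 + 55 + 51 + ? → (5,1) = 255 − 208 = 47.
The remaining cell in row 5 is (5,2) = 255 − 182 = 73.
Using column 2: 45 + 29 + 51 + 73 + ? → (2,2) = 255 − 198 = 57.
Main diagonal: 57 + 55 + 43 + 31 + ? = 255, so (1,1) = 69.
Using row 1: 69 + 45 + 27 + 53 + ? → (1,3) = 255 − 194 = 61.

61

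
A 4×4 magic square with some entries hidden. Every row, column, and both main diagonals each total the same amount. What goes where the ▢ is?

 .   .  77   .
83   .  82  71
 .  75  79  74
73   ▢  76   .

80

Column 3 is complete and sums to 314; that is the magic constant.
The remaining cell in row 2 is (2,2) = 314 − 236 = 78.
Row 3: 75 + 79 + 74 + ? = 314, so (3,1) = 86.
Column 1 needs 314; the known cells sum to 242, so (1,1) = 72.
From main diagonal, 314 − (72 + 78 + 79) gives (4,4) = 85.
From anti-diagonal, 314 − (82 + 75 + 73) gives (1,4) = 84.
Row 1 must total 314; the given cells sum to 233, so (1,2) = 81.
Using row 4: 73 + 76 + 85 + ? → (4,2) = 314 − 234 = 80.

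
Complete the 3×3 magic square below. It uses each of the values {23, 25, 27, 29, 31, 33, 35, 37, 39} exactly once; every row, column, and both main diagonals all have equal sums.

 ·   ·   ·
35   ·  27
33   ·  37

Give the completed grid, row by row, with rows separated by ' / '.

The 9 entries sum to 279, so each line sums to 279/3 = 93.
The remaining cell in row 2 is (2,2) = 93 − 62 = 31.
Row 3 must total 93; the given cells sum to 70, so (3,2) = 23.
Column 1 must total 93; the given cells sum to 68, so (1,1) = 25.
The remaining cell in column 2 is (1,2) = 93 − 54 = 39.
Column 3: 27 + 37 + ? = 93, so (1,3) = 29.

25 39 29 / 35 31 27 / 33 23 37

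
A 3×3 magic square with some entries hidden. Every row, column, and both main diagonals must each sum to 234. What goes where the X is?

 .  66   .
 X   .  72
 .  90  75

84

Using row 3: 90 + 75 + ? → (3,1) = 234 − 165 = 69.
Column 2: 66 + 90 + ? = 234, so (2,2) = 78.
Using column 3: 72 + 75 + ? → (1,3) = 234 − 147 = 87.
From main diagonal, 234 − (78 + 75) gives (1,1) = 81.
Row 2: 78 + 72 + ? = 234, so (2,1) = 84.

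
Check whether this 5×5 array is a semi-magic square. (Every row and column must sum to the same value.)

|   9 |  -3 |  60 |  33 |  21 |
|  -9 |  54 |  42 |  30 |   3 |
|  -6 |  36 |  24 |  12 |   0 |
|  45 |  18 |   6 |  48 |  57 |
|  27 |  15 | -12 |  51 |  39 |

Row 1: 9 + (-3) + 60 + 33 + 21 = 120.
Row 2: -9 + 54 + 42 + 30 + 3 = 120.
Row 3: -6 + 36 + 24 + 12 + 0 = 66.
Row 4: 45 + 18 + 6 + 48 + 57 = 174.
Row 5: 27 + 15 + (-12) + 51 + 39 = 120.
Column 1: 9 + (-9) + (-6) + 45 + 27 = 66.
Column 2: -3 + 54 + 36 + 18 + 15 = 120.
Column 3: 60 + 42 + 24 + 6 + (-12) = 120.
Column 4: 33 + 30 + 12 + 48 + 51 = 174.
Column 5: 21 + 3 + 0 + 57 + 39 = 120.

No — row 4 sums to 174 but column 1 sums to 66.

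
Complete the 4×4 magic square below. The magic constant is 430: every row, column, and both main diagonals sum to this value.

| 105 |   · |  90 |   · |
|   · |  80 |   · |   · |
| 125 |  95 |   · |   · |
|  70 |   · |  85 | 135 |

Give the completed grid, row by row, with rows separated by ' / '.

The remaining cell in row 4 is (4,2) = 430 − 290 = 140.
Column 1 must total 430; the given cells sum to 300, so (2,1) = 130.
Using column 2: 80 + 95 + 140 + ? → (1,2) = 430 − 315 = 115.
Main diagonal needs 430; the known cells sum to 320, so (3,3) = 110.
Row 1 needs 430; the known cells sum to 310, so (1,4) = 120.
Row 3 needs 430; the known cells sum to 330, so (3,4) = 100.
From column 3, 430 − (90 + 110 + 85) gives (2,3) = 145.
From column 4, 430 − (120 + 100 + 135) gives (2,4) = 75.

105 115 90 120 / 130 80 145 75 / 125 95 110 100 / 70 140 85 135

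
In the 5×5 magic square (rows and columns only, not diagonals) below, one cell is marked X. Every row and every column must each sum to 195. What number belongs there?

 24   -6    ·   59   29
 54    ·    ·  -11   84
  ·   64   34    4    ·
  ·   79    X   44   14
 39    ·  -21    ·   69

Using row 1: 24 + (-6) + 59 + 29 + ? → (1,3) = 195 − 106 = 89.
Using column 4: 59 + (-11) + 4 + 44 + ? → (5,4) = 195 − 96 = 99.
From column 5, 195 − (29 + 84 + 14 + 69) gives (3,5) = -1.
Row 3: 64 + 34 + 4 + (-1) + ? = 195, so (3,1) = 94.
Row 5 needs 195; the known cells sum to 186, so (5,2) = 9.
Column 1 needs 195; the known cells sum to 211, so (4,1) = -16.
Column 2: -6 + 64 + 79 + 9 + ? = 195, so (2,2) = 49.
Using row 2: 54 + 49 + (-11) + 84 + ? → (2,3) = 195 − 176 = 19.
Using row 4: -16 + 79 + 44 + 14 + ? → (4,3) = 195 − 121 = 74.

74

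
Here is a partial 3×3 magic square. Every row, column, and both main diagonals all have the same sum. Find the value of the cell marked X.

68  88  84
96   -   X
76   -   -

Column 1 is complete and sums to 240; that is the magic constant.
Anti-diagonal: 84 + 76 + ? = 240, so (2,2) = 80.
The remaining cell in row 2 is (2,3) = 240 − 176 = 64.

64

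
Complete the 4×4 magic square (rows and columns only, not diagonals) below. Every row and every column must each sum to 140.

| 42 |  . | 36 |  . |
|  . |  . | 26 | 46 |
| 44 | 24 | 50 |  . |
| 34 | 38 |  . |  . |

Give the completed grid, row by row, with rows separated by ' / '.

42 30 36 32 / 20 48 26 46 / 44 24 50 22 / 34 38 28 40

Using row 3: 44 + 24 + 50 + ? → (3,4) = 140 − 118 = 22.
Column 1 needs 140; the known cells sum to 120, so (2,1) = 20.
Column 3 needs 140; the known cells sum to 112, so (4,3) = 28.
The remaining cell in row 2 is (2,2) = 140 − 92 = 48.
From row 4, 140 − (34 + 38 + 28) gives (4,4) = 40.
Using column 2: 48 + 24 + 38 + ? → (1,2) = 140 − 110 = 30.
From column 4, 140 − (46 + 22 + 40) gives (1,4) = 32.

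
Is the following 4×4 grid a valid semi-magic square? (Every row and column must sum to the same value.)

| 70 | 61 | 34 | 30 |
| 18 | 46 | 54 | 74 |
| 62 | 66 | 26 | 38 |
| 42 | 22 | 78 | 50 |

Row 1: 70 + 61 + 34 + 30 = 195.
Row 2: 18 + 46 + 54 + 74 = 192.
Row 3: 62 + 66 + 26 + 38 = 192.
Row 4: 42 + 22 + 78 + 50 = 192.
Column 1: 70 + 18 + 62 + 42 = 192.
Column 2: 61 + 46 + 66 + 22 = 195.
Column 3: 34 + 54 + 26 + 78 = 192.
Column 4: 30 + 74 + 38 + 50 = 192.

No — row 2 sums to 192 but column 2 sums to 195.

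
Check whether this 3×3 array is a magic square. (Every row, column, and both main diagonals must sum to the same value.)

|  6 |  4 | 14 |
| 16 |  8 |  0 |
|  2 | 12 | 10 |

Row 1: 6 + 4 + 14 = 24.
Row 2: 16 + 8 + 0 = 24.
Row 3: 2 + 12 + 10 = 24.
Column 1: 6 + 16 + 2 = 24.
Column 2: 4 + 8 + 12 = 24.
Column 3: 14 + 0 + 10 = 24.
Main diagonal: 6 + 8 + 10 = 24.
Anti-diagonal: 14 + 8 + 2 = 24.
All lines sum to 24.

Yes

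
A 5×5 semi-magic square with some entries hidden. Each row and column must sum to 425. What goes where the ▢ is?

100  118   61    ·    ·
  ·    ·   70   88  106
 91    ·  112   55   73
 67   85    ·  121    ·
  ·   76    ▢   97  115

79

The remaining cell in row 3 is (3,2) = 425 − 331 = 94.
Column 2 needs 425; the known cells sum to 373, so (2,2) = 52.
Using column 4: 88 + 55 + 121 + 97 + ? → (1,4) = 425 − 361 = 64.
Row 1 must total 425; the given cells sum to 343, so (1,5) = 82.
From row 2, 425 − (52 + 70 + 88 + 106) gives (2,1) = 109.
Column 1 needs 425; the known cells sum to 367, so (5,1) = 58.
Column 5 must total 425; the given cells sum to 376, so (4,5) = 49.
Row 4 needs 425; the known cells sum to 322, so (4,3) = 103.
Using row 5: 58 + 76 + 97 + 115 + ? → (5,3) = 425 − 346 = 79.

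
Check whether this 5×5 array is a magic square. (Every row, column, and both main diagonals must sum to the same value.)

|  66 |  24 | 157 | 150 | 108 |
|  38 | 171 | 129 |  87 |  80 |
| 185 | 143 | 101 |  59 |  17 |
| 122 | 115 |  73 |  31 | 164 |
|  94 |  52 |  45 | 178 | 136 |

Yes

Row 1: 66 + 24 + 157 + 150 + 108 = 505.
Row 2: 38 + 171 + 129 + 87 + 80 = 505.
Row 3: 185 + 143 + 101 + 59 + 17 = 505.
Row 4: 122 + 115 + 73 + 31 + 164 = 505.
Row 5: 94 + 52 + 45 + 178 + 136 = 505.
Column 1: 66 + 38 + 185 + 122 + 94 = 505.
Column 2: 24 + 171 + 143 + 115 + 52 = 505.
Column 3: 157 + 129 + 101 + 73 + 45 = 505.
Column 4: 150 + 87 + 59 + 31 + 178 = 505.
Column 5: 108 + 80 + 17 + 164 + 136 = 505.
Main diagonal: 66 + 171 + 101 + 31 + 136 = 505.
Anti-diagonal: 108 + 87 + 101 + 115 + 94 = 505.
All lines sum to 505.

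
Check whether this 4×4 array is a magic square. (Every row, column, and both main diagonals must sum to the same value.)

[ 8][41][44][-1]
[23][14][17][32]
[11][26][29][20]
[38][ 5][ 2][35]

Row 1: 8 + 41 + 44 + (-1) = 92.
Row 2: 23 + 14 + 17 + 32 = 86.
Row 3: 11 + 26 + 29 + 20 = 86.
Row 4: 38 + 5 + 2 + 35 = 80.
Column 1: 8 + 23 + 11 + 38 = 80.
Column 2: 41 + 14 + 26 + 5 = 86.
Column 3: 44 + 17 + 29 + 2 = 92.
Column 4: -1 + 32 + 20 + 35 = 86.
Main diagonal: 8 + 14 + 29 + 35 = 86.
Anti-diagonal: -1 + 17 + 26 + 38 = 80.

No — row 2 sums to 86 but anti-diagonal sums to 80.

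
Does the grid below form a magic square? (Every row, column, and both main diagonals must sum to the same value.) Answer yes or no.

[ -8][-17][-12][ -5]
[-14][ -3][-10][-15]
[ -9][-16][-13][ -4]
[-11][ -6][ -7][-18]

Row 1: -8 + (-17) + (-12) + (-5) = -42.
Row 2: -14 + (-3) + (-10) + (-15) = -42.
Row 3: -9 + (-16) + (-13) + (-4) = -42.
Row 4: -11 + (-6) + (-7) + (-18) = -42.
Column 1: -8 + (-14) + (-9) + (-11) = -42.
Column 2: -17 + (-3) + (-16) + (-6) = -42.
Column 3: -12 + (-10) + (-13) + (-7) = -42.
Column 4: -5 + (-15) + (-4) + (-18) = -42.
Main diagonal: -8 + (-3) + (-13) + (-18) = -42.
Anti-diagonal: -5 + (-10) + (-16) + (-11) = -42.
All lines sum to -42.

Yes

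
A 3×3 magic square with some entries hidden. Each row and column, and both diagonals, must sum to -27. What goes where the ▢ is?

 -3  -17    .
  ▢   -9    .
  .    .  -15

Row 1 needs -27; the known cells sum to -20, so (1,3) = -7.
Column 2: -17 + (-9) + ? = -27, so (3,2) = -1.
Using column 3: -7 + (-15) + ? → (2,3) = -27 − (-22) = -5.
Anti-diagonal must total -27; the given cells sum to -16, so (3,1) = -11.
Using row 2: -9 + (-5) + ? → (2,1) = -27 − (-14) = -13.

-13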